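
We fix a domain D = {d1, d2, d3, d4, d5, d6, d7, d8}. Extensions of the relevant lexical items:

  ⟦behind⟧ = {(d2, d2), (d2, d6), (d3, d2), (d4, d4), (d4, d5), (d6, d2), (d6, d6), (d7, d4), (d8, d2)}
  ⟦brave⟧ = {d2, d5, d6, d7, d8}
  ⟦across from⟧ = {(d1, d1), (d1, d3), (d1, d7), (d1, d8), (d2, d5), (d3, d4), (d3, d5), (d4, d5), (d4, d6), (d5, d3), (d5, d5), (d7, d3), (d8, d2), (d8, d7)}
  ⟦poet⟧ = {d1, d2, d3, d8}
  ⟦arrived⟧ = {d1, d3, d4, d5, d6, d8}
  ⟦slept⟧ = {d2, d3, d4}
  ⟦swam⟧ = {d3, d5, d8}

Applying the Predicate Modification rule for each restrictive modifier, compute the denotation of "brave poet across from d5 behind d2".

{d2}

⟦across from d5⟧ = {x : ⟨x, d5⟩ ∈ ⟦across from⟧} = {d2, d3, d4, d5}
⟦behind d2⟧ = {x : ⟨x, d2⟩ ∈ ⟦behind⟧} = {d2, d3, d6, d8}
⟦poet⟧ = {d1, d2, d3, d8}
… ∩ ⟦across from d5⟧ = {d1, d2, d3, d8} ∩ {d2, d3, d4, d5} = {d2, d3}
… ∩ ⟦behind d2⟧ = {d2, d3} ∩ {d2, d3, d6, d8} = {d2, d3}
… ∩ ⟦brave⟧ = {d2, d3} ∩ {d2, d5, d6, d7, d8} = {d2}
So ⟦brave poet across from d5 behind d2⟧ = {d2}.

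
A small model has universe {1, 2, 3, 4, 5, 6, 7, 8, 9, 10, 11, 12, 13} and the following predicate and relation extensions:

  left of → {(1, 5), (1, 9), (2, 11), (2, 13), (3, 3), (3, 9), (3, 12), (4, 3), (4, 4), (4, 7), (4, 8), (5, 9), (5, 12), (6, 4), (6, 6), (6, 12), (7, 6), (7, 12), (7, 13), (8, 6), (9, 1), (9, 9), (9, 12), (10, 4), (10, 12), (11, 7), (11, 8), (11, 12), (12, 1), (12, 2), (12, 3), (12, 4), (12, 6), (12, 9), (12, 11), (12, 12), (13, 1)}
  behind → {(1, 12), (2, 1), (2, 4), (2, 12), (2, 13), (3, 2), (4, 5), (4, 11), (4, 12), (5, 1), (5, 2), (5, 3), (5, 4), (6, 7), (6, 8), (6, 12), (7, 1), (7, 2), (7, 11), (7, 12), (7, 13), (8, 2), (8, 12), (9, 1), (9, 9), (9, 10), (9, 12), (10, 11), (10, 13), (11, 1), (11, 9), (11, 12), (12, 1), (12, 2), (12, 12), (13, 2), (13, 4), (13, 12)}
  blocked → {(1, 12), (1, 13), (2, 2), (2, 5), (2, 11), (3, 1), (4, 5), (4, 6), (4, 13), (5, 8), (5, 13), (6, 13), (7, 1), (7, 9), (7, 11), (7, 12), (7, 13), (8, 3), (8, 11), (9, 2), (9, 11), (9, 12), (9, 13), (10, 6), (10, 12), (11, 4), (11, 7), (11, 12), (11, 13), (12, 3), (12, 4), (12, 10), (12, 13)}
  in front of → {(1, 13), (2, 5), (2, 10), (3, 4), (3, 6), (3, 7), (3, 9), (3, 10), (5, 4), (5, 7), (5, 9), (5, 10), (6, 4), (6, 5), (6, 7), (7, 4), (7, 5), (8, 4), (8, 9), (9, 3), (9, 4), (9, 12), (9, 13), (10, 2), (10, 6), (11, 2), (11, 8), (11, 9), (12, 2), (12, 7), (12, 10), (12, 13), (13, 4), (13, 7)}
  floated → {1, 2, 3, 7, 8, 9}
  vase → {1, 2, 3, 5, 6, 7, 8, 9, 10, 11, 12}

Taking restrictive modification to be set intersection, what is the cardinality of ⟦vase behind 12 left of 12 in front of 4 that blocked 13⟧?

3

⟦behind 12⟧ = {x : ⟨x, 12⟩ ∈ ⟦behind⟧} = {1, 2, 4, 6, 7, 8, 9, 11, 12, 13}
⟦left of 12⟧ = {x : ⟨x, 12⟩ ∈ ⟦left of⟧} = {3, 5, 6, 7, 9, 10, 11, 12}
⟦in front of 4⟧ = {x : ⟨x, 4⟩ ∈ ⟦in front of⟧} = {3, 5, 6, 7, 8, 9, 13}
⟦that blocked 13⟧ = {x : ⟨x, 13⟩ ∈ ⟦blocked⟧} = {1, 4, 5, 6, 7, 9, 11, 12}
⟦vase⟧ = {1, 2, 3, 5, 6, 7, 8, 9, 10, 11, 12}
… ∩ ⟦behind 12⟧ = {1, 2, 3, 5, 6, 7, 8, 9, 10, 11, 12} ∩ {1, 2, 4, 6, 7, 8, 9, 11, 12, 13} = {1, 2, 6, 7, 8, 9, 11, 12}
… ∩ ⟦left of 12⟧ = {1, 2, 6, 7, 8, 9, 11, 12} ∩ {3, 5, 6, 7, 9, 10, 11, 12} = {6, 7, 9, 11, 12}
… ∩ ⟦in front of 4⟧ = {6, 7, 9, 11, 12} ∩ {3, 5, 6, 7, 8, 9, 13} = {6, 7, 9}
… ∩ ⟦that blocked 13⟧ = {6, 7, 9} ∩ {1, 4, 5, 6, 7, 9, 11, 12} = {6, 7, 9}
⟦vase behind 12 left of 12 in front of 4 that blocked 13⟧ = {6, 7, 9}, so the cardinality is 3.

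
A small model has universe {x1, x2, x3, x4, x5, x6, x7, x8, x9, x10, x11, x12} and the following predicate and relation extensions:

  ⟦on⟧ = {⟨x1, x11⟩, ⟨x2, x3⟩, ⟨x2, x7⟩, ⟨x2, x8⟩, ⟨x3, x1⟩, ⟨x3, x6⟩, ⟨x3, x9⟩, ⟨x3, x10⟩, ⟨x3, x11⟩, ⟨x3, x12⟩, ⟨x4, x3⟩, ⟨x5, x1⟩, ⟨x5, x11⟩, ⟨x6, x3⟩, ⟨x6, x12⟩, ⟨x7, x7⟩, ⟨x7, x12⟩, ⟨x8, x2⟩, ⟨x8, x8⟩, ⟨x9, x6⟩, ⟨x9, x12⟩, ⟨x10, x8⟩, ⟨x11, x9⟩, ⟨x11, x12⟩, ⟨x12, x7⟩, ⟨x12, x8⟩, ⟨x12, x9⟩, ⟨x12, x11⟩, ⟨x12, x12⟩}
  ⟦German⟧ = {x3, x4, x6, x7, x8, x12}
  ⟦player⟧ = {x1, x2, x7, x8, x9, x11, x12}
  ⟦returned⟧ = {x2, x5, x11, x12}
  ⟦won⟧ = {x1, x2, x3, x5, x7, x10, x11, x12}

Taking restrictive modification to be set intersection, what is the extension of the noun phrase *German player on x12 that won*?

{x7, x12}

⟦on x12⟧ = {x : ⟨x, x12⟩ ∈ ⟦on⟧} = {x3, x6, x7, x9, x11, x12}
⟦that won⟧ = ⟦won⟧ = {x1, x2, x3, x5, x7, x10, x11, x12}
⟦player⟧ = {x1, x2, x7, x8, x9, x11, x12}
… ∩ ⟦on x12⟧ = {x1, x2, x7, x8, x9, x11, x12} ∩ {x3, x6, x7, x9, x11, x12} = {x7, x9, x11, x12}
… ∩ ⟦that won⟧ = {x7, x9, x11, x12} ∩ {x1, x2, x3, x5, x7, x10, x11, x12} = {x7, x11, x12}
… ∩ ⟦German⟧ = {x7, x11, x12} ∩ {x3, x4, x6, x7, x8, x12} = {x7, x12}
So ⟦German player on x12 that won⟧ = {x7, x12}.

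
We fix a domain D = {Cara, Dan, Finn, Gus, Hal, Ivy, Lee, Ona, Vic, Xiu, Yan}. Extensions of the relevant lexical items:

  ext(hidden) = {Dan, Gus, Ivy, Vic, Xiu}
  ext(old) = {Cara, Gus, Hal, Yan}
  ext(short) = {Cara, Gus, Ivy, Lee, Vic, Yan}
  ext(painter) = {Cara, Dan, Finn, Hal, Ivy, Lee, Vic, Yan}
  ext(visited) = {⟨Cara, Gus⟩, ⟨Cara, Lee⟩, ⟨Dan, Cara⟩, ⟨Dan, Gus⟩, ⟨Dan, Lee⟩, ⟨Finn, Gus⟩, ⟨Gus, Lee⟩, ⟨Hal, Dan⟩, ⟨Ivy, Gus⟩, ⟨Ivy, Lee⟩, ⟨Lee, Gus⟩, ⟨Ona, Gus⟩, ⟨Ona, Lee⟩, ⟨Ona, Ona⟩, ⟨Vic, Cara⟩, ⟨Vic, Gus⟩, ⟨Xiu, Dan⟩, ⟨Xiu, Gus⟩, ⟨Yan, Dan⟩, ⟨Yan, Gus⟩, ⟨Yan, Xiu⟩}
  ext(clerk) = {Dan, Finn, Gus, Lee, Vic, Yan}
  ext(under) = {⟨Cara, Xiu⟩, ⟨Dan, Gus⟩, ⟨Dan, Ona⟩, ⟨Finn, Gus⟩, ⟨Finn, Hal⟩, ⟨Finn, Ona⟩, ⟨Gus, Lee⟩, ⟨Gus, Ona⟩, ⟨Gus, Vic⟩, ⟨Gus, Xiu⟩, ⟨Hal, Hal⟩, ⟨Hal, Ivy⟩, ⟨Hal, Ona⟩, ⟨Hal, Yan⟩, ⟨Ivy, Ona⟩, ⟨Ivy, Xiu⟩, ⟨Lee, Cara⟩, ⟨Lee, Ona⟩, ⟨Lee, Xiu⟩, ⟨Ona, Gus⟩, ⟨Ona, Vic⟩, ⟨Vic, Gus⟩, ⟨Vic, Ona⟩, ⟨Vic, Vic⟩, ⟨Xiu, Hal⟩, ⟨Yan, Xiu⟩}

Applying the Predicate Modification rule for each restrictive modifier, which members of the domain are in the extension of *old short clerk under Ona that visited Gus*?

⟦under Ona⟧ = {x : ⟨x, Ona⟩ ∈ ⟦under⟧} = {Dan, Finn, Gus, Hal, Ivy, Lee, Vic}
⟦that visited Gus⟧ = {x : ⟨x, Gus⟩ ∈ ⟦visited⟧} = {Cara, Dan, Finn, Ivy, Lee, Ona, Vic, Xiu, Yan}
⟦clerk⟧ = {Dan, Finn, Gus, Lee, Vic, Yan}
… ∩ ⟦under Ona⟧ = {Dan, Finn, Gus, Lee, Vic, Yan} ∩ {Dan, Finn, Gus, Hal, Ivy, Lee, Vic} = {Dan, Finn, Gus, Lee, Vic}
… ∩ ⟦that visited Gus⟧ = {Dan, Finn, Gus, Lee, Vic} ∩ {Cara, Dan, Finn, Ivy, Lee, Ona, Vic, Xiu, Yan} = {Dan, Finn, Lee, Vic}
… ∩ ⟦old⟧ = {Dan, Finn, Lee, Vic} ∩ {Cara, Gus, Hal, Yan} = ∅
… ∩ ⟦short⟧ = ∅ ∩ {Cara, Gus, Ivy, Lee, Vic, Yan} = ∅
So ⟦old short clerk under Ona that visited Gus⟧ = ∅.

∅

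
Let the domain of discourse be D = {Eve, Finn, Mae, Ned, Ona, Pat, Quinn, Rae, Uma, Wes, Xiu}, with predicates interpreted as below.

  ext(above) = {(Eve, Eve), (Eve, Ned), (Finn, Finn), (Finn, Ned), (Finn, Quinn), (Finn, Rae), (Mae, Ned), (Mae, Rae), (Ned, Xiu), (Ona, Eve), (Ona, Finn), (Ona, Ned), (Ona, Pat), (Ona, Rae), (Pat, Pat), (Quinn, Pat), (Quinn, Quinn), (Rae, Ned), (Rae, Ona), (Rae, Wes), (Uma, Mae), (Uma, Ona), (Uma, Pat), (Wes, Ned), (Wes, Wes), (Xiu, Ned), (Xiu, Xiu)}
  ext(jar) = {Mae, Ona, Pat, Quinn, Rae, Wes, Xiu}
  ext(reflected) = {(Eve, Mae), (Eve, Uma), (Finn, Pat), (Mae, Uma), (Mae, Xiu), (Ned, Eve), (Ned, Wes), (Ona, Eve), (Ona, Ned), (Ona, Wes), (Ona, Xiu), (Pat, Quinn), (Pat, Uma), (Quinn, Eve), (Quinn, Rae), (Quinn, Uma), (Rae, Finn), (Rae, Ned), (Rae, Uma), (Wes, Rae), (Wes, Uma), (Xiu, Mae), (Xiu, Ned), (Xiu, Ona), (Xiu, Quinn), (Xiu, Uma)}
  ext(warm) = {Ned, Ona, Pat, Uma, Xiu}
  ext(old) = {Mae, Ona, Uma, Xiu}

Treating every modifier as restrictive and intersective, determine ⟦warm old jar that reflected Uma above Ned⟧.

{Xiu}

⟦that reflected Uma⟧ = {x : ⟨x, Uma⟩ ∈ ⟦reflected⟧} = {Eve, Mae, Pat, Quinn, Rae, Wes, Xiu}
⟦above Ned⟧ = {x : ⟨x, Ned⟩ ∈ ⟦above⟧} = {Eve, Finn, Mae, Ona, Rae, Wes, Xiu}
⟦jar⟧ = {Mae, Ona, Pat, Quinn, Rae, Wes, Xiu}
… ∩ ⟦that reflected Uma⟧ = {Mae, Ona, Pat, Quinn, Rae, Wes, Xiu} ∩ {Eve, Mae, Pat, Quinn, Rae, Wes, Xiu} = {Mae, Pat, Quinn, Rae, Wes, Xiu}
… ∩ ⟦above Ned⟧ = {Mae, Pat, Quinn, Rae, Wes, Xiu} ∩ {Eve, Finn, Mae, Ona, Rae, Wes, Xiu} = {Mae, Rae, Wes, Xiu}
… ∩ ⟦warm⟧ = {Mae, Rae, Wes, Xiu} ∩ {Ned, Ona, Pat, Uma, Xiu} = {Xiu}
… ∩ ⟦old⟧ = {Xiu} ∩ {Mae, Ona, Uma, Xiu} = {Xiu}
So ⟦warm old jar that reflected Uma above Ned⟧ = {Xiu}.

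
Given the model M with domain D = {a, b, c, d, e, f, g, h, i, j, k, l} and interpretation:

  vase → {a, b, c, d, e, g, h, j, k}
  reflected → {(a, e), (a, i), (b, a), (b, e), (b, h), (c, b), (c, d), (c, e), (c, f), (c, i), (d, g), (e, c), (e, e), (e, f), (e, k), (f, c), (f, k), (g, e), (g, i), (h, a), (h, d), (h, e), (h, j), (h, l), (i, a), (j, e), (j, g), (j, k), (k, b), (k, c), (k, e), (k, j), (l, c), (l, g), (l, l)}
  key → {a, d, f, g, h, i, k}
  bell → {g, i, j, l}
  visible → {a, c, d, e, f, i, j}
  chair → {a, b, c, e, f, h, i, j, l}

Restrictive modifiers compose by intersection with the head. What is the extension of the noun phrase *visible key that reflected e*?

⟦that reflected e⟧ = {x : ⟨x, e⟩ ∈ ⟦reflected⟧} = {a, b, c, e, g, h, j, k}
⟦key⟧ = {a, d, f, g, h, i, k}
… ∩ ⟦that reflected e⟧ = {a, d, f, g, h, i, k} ∩ {a, b, c, e, g, h, j, k} = {a, g, h, k}
… ∩ ⟦visible⟧ = {a, g, h, k} ∩ {a, c, d, e, f, i, j} = {a}
So ⟦visible key that reflected e⟧ = {a}.

{a}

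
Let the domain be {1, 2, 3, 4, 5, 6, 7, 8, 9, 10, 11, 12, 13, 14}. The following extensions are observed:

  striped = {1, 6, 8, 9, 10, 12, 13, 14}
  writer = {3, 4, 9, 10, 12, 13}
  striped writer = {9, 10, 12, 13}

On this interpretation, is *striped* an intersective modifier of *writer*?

yes

⟦striped⟧ ∩ ⟦writer⟧ = {1, 6, 8, 9, 10, 12, 13, 14} ∩ {3, 4, 9, 10, 12, 13} = {9, 10, 12, 13}
Observed ⟦striped writer⟧ = {9, 10, 12, 13}.
These coincide, so the modifier is intersective here.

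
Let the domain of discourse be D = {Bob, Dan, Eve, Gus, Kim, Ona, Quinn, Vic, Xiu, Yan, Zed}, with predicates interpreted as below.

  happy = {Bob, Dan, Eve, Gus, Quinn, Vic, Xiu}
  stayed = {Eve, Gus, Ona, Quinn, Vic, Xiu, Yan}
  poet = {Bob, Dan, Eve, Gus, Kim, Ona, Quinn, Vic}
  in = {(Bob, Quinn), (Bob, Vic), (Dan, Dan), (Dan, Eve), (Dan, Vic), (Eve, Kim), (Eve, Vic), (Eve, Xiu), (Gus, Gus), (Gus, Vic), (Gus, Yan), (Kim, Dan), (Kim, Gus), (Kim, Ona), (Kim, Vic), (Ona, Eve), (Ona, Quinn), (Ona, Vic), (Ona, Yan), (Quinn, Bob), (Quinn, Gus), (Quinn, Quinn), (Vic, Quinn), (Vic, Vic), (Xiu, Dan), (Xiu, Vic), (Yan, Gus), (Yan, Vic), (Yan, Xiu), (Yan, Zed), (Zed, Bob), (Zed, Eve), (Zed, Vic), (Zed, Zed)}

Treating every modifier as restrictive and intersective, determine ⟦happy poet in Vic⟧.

{Bob, Dan, Eve, Gus, Vic}

⟦in Vic⟧ = {x : ⟨x, Vic⟩ ∈ ⟦in⟧} = {Bob, Dan, Eve, Gus, Kim, Ona, Vic, Xiu, Yan, Zed}
⟦poet⟧ = {Bob, Dan, Eve, Gus, Kim, Ona, Quinn, Vic}
… ∩ ⟦in Vic⟧ = {Bob, Dan, Eve, Gus, Kim, Ona, Quinn, Vic} ∩ {Bob, Dan, Eve, Gus, Kim, Ona, Vic, Xiu, Yan, Zed} = {Bob, Dan, Eve, Gus, Kim, Ona, Vic}
… ∩ ⟦happy⟧ = {Bob, Dan, Eve, Gus, Kim, Ona, Vic} ∩ {Bob, Dan, Eve, Gus, Quinn, Vic, Xiu} = {Bob, Dan, Eve, Gus, Vic}
So ⟦happy poet in Vic⟧ = {Bob, Dan, Eve, Gus, Vic}.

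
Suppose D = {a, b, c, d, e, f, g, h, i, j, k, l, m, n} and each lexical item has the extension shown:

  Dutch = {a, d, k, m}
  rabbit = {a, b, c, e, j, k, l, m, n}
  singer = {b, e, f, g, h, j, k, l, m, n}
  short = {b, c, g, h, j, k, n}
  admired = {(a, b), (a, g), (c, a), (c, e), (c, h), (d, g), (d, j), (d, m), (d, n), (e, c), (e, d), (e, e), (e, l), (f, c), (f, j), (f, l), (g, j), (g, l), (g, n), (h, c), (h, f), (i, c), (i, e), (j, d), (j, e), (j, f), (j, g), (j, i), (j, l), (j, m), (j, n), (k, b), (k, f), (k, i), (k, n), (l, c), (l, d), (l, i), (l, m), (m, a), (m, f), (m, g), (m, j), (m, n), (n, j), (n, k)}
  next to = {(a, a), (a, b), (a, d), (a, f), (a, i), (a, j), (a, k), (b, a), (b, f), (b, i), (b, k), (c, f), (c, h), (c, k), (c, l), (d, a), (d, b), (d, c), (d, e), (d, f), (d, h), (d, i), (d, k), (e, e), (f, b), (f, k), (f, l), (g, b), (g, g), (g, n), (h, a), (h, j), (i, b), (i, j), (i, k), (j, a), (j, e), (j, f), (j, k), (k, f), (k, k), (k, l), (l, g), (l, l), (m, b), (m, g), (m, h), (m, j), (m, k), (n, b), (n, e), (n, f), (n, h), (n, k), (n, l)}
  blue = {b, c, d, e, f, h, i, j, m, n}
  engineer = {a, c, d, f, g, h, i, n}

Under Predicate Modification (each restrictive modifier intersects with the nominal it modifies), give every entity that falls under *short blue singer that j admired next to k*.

{n}

⟦that j admired⟧ = {x : ⟨j, x⟩ ∈ ⟦admired⟧} = {d, e, f, g, i, l, m, n}
⟦next to k⟧ = {x : ⟨x, k⟩ ∈ ⟦next to⟧} = {a, b, c, d, f, i, j, k, m, n}
⟦singer⟧ = {b, e, f, g, h, j, k, l, m, n}
… ∩ ⟦that j admired⟧ = {b, e, f, g, h, j, k, l, m, n} ∩ {d, e, f, g, i, l, m, n} = {e, f, g, l, m, n}
… ∩ ⟦next to k⟧ = {e, f, g, l, m, n} ∩ {a, b, c, d, f, i, j, k, m, n} = {f, m, n}
… ∩ ⟦short⟧ = {f, m, n} ∩ {b, c, g, h, j, k, n} = {n}
… ∩ ⟦blue⟧ = {n} ∩ {b, c, d, e, f, h, i, j, m, n} = {n}
So ⟦short blue singer that j admired next to k⟧ = {n}.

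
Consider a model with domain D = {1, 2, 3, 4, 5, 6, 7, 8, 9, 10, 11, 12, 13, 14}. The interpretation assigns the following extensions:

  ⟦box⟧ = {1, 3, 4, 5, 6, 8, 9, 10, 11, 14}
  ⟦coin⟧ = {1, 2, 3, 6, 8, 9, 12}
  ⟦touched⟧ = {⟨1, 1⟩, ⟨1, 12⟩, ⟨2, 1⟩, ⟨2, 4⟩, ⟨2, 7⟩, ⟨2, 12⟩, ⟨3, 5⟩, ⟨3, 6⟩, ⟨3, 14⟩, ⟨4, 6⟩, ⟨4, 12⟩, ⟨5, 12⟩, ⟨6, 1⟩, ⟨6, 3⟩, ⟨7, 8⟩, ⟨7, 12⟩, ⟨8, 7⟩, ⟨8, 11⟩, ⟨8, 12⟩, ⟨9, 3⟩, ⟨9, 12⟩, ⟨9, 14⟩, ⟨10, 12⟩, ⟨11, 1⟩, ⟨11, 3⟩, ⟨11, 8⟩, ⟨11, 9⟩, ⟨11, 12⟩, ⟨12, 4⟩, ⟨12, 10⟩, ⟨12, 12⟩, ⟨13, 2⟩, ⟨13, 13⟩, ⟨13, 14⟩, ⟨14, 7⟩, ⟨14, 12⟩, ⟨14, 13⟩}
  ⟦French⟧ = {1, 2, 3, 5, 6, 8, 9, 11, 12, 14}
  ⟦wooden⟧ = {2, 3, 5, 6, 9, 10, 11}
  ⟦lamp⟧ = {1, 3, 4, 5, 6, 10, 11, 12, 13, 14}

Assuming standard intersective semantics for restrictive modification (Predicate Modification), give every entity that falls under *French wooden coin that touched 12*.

{2, 9}

⟦that touched 12⟧ = {x : ⟨x, 12⟩ ∈ ⟦touched⟧} = {1, 2, 4, 5, 7, 8, 9, 10, 11, 12, 14}
⟦coin⟧ = {1, 2, 3, 6, 8, 9, 12}
… ∩ ⟦that touched 12⟧ = {1, 2, 3, 6, 8, 9, 12} ∩ {1, 2, 4, 5, 7, 8, 9, 10, 11, 12, 14} = {1, 2, 8, 9, 12}
… ∩ ⟦French⟧ = {1, 2, 8, 9, 12} ∩ {1, 2, 3, 5, 6, 8, 9, 11, 12, 14} = {1, 2, 8, 9, 12}
… ∩ ⟦wooden⟧ = {1, 2, 8, 9, 12} ∩ {2, 3, 5, 6, 9, 10, 11} = {2, 9}
So ⟦French wooden coin that touched 12⟧ = {2, 9}.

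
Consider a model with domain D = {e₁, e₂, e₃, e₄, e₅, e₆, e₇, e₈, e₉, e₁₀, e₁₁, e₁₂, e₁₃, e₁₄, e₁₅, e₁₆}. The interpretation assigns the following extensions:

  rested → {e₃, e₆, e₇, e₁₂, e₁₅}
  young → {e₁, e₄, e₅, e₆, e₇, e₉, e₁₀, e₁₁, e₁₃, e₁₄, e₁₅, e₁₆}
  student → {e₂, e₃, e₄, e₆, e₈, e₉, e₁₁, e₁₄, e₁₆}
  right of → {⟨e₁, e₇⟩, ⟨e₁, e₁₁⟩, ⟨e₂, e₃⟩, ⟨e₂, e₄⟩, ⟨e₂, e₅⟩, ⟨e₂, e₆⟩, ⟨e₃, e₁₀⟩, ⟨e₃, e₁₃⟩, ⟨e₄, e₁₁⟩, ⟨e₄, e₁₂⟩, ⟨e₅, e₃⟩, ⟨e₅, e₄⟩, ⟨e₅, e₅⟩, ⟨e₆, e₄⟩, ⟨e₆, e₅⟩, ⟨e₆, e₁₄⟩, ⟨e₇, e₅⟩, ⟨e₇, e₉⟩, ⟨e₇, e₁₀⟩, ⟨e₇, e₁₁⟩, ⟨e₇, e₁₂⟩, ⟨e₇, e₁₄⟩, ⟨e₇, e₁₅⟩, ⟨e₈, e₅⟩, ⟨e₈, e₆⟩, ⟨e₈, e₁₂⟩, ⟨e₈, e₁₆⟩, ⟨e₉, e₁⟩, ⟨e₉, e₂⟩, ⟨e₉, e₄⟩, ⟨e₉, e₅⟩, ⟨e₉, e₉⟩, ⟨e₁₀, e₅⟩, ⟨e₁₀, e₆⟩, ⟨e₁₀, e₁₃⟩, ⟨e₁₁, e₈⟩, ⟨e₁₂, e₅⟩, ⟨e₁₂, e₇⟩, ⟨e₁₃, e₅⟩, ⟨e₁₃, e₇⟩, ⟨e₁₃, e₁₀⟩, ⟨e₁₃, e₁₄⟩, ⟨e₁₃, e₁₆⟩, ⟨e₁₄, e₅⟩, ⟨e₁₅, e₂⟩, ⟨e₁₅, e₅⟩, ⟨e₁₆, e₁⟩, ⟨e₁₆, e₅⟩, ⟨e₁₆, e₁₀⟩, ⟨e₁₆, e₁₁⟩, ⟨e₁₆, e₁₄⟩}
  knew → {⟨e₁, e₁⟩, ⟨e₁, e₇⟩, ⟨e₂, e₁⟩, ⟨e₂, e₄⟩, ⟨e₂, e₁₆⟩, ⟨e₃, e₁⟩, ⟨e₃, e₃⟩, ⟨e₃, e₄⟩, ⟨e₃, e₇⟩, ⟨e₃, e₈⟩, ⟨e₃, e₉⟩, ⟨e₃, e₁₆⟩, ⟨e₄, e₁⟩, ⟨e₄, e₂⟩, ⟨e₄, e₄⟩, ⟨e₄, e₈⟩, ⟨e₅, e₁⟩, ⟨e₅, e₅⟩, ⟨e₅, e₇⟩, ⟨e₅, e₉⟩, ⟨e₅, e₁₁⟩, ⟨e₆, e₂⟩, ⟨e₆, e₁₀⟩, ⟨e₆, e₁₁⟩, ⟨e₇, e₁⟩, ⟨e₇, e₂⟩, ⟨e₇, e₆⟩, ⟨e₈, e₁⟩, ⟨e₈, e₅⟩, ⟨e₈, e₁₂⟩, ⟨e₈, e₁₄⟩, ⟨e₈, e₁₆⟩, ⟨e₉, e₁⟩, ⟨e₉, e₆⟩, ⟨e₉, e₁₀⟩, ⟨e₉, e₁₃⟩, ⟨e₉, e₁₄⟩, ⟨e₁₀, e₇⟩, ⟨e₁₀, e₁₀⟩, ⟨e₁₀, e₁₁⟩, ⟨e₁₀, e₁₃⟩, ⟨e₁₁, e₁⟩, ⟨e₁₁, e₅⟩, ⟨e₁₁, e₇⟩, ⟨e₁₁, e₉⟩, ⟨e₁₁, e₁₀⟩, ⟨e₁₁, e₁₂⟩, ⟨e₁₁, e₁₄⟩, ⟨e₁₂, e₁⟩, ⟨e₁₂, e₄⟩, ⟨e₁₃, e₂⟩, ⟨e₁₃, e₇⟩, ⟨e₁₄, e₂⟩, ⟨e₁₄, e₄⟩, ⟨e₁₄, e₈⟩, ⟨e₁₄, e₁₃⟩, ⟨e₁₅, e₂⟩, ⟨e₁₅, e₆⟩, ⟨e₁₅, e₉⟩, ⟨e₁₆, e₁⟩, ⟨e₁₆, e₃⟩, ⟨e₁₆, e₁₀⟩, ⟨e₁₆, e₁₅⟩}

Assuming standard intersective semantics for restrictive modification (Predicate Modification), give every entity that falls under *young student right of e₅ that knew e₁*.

{e₉, e₁₆}

⟦right of e₅⟧ = {x : ⟨x, e₅⟩ ∈ ⟦right of⟧} = {e₂, e₅, e₆, e₇, e₈, e₉, e₁₀, e₁₂, e₁₃, e₁₄, e₁₅, e₁₆}
⟦that knew e₁⟧ = {x : ⟨x, e₁⟩ ∈ ⟦knew⟧} = {e₁, e₂, e₃, e₄, e₅, e₇, e₈, e₉, e₁₁, e₁₂, e₁₆}
⟦student⟧ = {e₂, e₃, e₄, e₆, e₈, e₉, e₁₁, e₁₄, e₁₆}
… ∩ ⟦right of e₅⟧ = {e₂, e₃, e₄, e₆, e₈, e₉, e₁₁, e₁₄, e₁₆} ∩ {e₂, e₅, e₆, e₇, e₈, e₉, e₁₀, e₁₂, e₁₃, e₁₄, e₁₅, e₁₆} = {e₂, e₆, e₈, e₉, e₁₄, e₁₆}
… ∩ ⟦that knew e₁⟧ = {e₂, e₆, e₈, e₉, e₁₄, e₁₆} ∩ {e₁, e₂, e₃, e₄, e₅, e₇, e₈, e₉, e₁₁, e₁₂, e₁₆} = {e₂, e₈, e₉, e₁₆}
… ∩ ⟦young⟧ = {e₂, e₈, e₉, e₁₆} ∩ {e₁, e₄, e₅, e₆, e₇, e₉, e₁₀, e₁₁, e₁₃, e₁₄, e₁₅, e₁₆} = {e₉, e₁₆}
So ⟦young student right of e₅ that knew e₁⟧ = {e₉, e₁₆}.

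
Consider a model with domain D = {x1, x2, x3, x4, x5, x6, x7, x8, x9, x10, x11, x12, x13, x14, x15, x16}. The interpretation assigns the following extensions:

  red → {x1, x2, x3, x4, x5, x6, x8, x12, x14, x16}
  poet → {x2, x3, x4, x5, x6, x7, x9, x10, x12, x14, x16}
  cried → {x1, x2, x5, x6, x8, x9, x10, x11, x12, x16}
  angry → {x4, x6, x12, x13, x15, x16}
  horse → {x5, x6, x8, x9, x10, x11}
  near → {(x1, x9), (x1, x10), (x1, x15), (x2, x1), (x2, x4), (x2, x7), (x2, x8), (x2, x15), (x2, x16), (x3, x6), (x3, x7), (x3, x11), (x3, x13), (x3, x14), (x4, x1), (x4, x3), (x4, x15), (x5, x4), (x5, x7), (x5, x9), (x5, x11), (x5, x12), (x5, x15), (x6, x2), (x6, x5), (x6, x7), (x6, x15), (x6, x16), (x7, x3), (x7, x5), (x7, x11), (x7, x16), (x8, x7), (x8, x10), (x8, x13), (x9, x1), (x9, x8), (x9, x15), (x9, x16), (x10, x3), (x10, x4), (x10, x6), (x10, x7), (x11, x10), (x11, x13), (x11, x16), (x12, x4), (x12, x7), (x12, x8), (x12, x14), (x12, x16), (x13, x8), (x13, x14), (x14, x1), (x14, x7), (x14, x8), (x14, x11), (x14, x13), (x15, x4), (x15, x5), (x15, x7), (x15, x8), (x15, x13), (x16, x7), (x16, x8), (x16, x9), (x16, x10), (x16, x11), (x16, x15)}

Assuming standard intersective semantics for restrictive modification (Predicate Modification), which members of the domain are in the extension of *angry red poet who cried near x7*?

⟦who cried⟧ = ⟦cried⟧ = {x1, x2, x5, x6, x8, x9, x10, x11, x12, x16}
⟦near x7⟧ = {x : ⟨x, x7⟩ ∈ ⟦near⟧} = {x2, x3, x5, x6, x8, x10, x12, x14, x15, x16}
⟦poet⟧ = {x2, x3, x4, x5, x6, x7, x9, x10, x12, x14, x16}
… ∩ ⟦who cried⟧ = {x2, x3, x4, x5, x6, x7, x9, x10, x12, x14, x16} ∩ {x1, x2, x5, x6, x8, x9, x10, x11, x12, x16} = {x2, x5, x6, x9, x10, x12, x16}
… ∩ ⟦near x7⟧ = {x2, x5, x6, x9, x10, x12, x16} ∩ {x2, x3, x5, x6, x8, x10, x12, x14, x15, x16} = {x2, x5, x6, x10, x12, x16}
… ∩ ⟦angry⟧ = {x2, x5, x6, x10, x12, x16} ∩ {x4, x6, x12, x13, x15, x16} = {x6, x12, x16}
… ∩ ⟦red⟧ = {x6, x12, x16} ∩ {x1, x2, x3, x4, x5, x6, x8, x12, x14, x16} = {x6, x12, x16}
So ⟦angry red poet who cried near x7⟧ = {x6, x12, x16}.

{x6, x12, x16}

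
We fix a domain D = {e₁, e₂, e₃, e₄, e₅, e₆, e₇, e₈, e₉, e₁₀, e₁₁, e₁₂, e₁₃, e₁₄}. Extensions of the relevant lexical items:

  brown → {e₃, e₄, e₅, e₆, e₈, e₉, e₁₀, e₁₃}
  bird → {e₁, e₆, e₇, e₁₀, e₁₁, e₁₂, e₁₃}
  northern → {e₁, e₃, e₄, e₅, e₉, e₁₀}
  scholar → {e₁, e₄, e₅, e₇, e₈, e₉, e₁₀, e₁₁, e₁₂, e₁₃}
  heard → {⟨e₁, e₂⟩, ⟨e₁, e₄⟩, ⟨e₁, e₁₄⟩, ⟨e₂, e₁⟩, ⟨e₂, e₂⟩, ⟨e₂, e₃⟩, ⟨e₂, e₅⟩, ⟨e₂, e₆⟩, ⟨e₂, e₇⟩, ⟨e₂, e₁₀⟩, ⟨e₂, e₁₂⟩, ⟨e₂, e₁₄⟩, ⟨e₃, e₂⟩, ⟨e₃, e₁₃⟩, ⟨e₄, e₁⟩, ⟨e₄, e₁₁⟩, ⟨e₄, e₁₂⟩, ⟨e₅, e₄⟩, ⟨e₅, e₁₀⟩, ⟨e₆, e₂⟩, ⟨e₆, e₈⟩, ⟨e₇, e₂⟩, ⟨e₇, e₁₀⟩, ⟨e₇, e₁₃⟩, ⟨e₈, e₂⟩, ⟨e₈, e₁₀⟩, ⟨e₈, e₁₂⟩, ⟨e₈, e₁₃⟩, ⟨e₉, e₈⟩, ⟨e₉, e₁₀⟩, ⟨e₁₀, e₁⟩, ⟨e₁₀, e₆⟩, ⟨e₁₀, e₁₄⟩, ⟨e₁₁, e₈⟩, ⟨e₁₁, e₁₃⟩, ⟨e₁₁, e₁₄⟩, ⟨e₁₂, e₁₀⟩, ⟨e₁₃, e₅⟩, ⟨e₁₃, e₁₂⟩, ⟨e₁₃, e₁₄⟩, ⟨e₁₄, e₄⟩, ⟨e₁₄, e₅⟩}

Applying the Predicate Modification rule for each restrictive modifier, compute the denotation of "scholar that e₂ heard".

{e₁, e₅, e₇, e₁₀, e₁₂}

⟦that e₂ heard⟧ = {x : ⟨e₂, x⟩ ∈ ⟦heard⟧} = {e₁, e₂, e₃, e₅, e₆, e₇, e₁₀, e₁₂, e₁₄}
⟦scholar⟧ = {e₁, e₄, e₅, e₇, e₈, e₉, e₁₀, e₁₁, e₁₂, e₁₃}
… ∩ ⟦that e₂ heard⟧ = {e₁, e₄, e₅, e₇, e₈, e₉, e₁₀, e₁₁, e₁₂, e₁₃} ∩ {e₁, e₂, e₃, e₅, e₆, e₇, e₁₀, e₁₂, e₁₄} = {e₁, e₅, e₇, e₁₀, e₁₂}
So ⟦scholar that e₂ heard⟧ = {e₁, e₅, e₇, e₁₀, e₁₂}.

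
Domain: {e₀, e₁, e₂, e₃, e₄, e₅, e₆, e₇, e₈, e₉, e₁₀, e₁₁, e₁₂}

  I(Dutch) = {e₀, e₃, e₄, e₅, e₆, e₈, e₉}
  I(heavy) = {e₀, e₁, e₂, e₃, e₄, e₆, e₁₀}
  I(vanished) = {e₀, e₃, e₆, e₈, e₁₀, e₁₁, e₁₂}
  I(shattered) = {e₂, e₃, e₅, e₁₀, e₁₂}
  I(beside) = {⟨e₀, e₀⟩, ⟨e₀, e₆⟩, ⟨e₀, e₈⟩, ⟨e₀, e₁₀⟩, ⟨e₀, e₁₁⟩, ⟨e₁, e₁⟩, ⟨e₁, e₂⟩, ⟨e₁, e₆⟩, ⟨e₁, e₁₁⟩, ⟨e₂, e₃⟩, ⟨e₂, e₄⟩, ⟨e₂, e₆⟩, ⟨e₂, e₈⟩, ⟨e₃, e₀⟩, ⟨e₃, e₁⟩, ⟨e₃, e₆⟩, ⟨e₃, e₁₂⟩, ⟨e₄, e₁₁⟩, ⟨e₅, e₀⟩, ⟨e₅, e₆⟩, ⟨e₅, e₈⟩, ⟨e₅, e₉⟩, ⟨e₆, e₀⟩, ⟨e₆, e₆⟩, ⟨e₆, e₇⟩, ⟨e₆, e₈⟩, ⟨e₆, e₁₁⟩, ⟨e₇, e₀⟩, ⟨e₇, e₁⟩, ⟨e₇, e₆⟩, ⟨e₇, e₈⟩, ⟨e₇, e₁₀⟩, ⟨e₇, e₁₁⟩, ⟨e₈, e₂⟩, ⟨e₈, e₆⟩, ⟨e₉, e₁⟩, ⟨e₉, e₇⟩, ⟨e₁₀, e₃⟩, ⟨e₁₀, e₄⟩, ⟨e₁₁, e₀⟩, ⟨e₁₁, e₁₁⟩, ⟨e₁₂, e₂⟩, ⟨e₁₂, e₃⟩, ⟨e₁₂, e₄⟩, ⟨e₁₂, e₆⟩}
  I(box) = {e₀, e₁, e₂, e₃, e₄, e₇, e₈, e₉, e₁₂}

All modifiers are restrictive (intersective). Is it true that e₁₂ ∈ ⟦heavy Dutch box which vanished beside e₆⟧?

no

⟦which vanished⟧ = ⟦vanished⟧ = {e₀, e₃, e₆, e₈, e₁₀, e₁₁, e₁₂}
⟦beside e₆⟧ = {x : ⟨x, e₆⟩ ∈ ⟦beside⟧} = {e₀, e₁, e₂, e₃, e₅, e₆, e₇, e₈, e₁₂}
⟦box⟧ = {e₀, e₁, e₂, e₃, e₄, e₇, e₈, e₉, e₁₂}
… ∩ ⟦which vanished⟧ = {e₀, e₁, e₂, e₃, e₄, e₇, e₈, e₉, e₁₂} ∩ {e₀, e₃, e₆, e₈, e₁₀, e₁₁, e₁₂} = {e₀, e₃, e₈, e₁₂}
… ∩ ⟦beside e₆⟧ = {e₀, e₃, e₈, e₁₂} ∩ {e₀, e₁, e₂, e₃, e₅, e₆, e₇, e₈, e₁₂} = {e₀, e₃, e₈, e₁₂}
… ∩ ⟦heavy⟧ = {e₀, e₃, e₈, e₁₂} ∩ {e₀, e₁, e₂, e₃, e₄, e₆, e₁₀} = {e₀, e₃}
… ∩ ⟦Dutch⟧ = {e₀, e₃} ∩ {e₀, e₃, e₄, e₅, e₆, e₈, e₉} = {e₀, e₃}
⟦heavy Dutch box which vanished beside e₆⟧ = {e₀, e₃}; e₁₂ ∉ this set.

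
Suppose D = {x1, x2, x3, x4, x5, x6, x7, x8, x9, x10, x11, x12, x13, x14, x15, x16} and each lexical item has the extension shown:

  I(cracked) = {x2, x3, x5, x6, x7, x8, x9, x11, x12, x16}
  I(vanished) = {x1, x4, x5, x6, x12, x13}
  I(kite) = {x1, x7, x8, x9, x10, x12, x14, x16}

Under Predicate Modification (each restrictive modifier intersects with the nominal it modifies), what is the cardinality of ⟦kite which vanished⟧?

⟦which vanished⟧ = ⟦vanished⟧ = {x1, x4, x5, x6, x12, x13}
⟦kite⟧ = {x1, x7, x8, x9, x10, x12, x14, x16}
… ∩ ⟦which vanished⟧ = {x1, x7, x8, x9, x10, x12, x14, x16} ∩ {x1, x4, x5, x6, x12, x13} = {x1, x12}
⟦kite which vanished⟧ = {x1, x12}, so the cardinality is 2.

2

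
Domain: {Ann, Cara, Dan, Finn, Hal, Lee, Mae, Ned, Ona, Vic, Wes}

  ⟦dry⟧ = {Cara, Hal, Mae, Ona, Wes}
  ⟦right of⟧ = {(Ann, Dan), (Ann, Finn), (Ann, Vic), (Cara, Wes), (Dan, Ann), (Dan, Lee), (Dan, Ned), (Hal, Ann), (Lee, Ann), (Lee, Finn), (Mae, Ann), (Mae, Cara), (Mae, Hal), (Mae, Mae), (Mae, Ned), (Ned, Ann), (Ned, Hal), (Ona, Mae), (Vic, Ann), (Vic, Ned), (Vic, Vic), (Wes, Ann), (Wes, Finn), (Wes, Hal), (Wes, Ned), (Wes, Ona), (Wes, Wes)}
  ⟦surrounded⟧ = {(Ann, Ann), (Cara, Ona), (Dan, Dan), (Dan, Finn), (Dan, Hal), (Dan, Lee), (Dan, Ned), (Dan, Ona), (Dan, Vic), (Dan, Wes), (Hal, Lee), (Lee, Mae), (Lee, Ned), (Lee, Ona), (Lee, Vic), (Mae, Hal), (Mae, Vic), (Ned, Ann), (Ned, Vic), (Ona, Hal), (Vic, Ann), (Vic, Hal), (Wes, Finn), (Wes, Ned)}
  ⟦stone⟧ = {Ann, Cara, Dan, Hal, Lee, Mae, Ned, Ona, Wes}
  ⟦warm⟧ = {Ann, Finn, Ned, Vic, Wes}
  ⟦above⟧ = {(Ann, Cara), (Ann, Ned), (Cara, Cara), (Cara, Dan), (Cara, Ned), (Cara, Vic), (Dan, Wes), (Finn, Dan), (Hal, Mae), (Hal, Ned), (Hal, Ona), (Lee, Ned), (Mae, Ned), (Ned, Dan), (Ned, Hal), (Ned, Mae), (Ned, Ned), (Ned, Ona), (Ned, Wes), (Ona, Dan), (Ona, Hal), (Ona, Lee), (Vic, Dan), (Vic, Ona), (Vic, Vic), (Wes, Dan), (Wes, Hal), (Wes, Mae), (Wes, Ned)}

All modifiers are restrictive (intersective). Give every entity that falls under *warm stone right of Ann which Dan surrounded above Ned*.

{Ned, Wes}

⟦right of Ann⟧ = {x : ⟨x, Ann⟩ ∈ ⟦right of⟧} = {Dan, Hal, Lee, Mae, Ned, Vic, Wes}
⟦which Dan surrounded⟧ = {x : ⟨Dan, x⟩ ∈ ⟦surrounded⟧} = {Dan, Finn, Hal, Lee, Ned, Ona, Vic, Wes}
⟦above Ned⟧ = {x : ⟨x, Ned⟩ ∈ ⟦above⟧} = {Ann, Cara, Hal, Lee, Mae, Ned, Wes}
⟦stone⟧ = {Ann, Cara, Dan, Hal, Lee, Mae, Ned, Ona, Wes}
… ∩ ⟦right of Ann⟧ = {Ann, Cara, Dan, Hal, Lee, Mae, Ned, Ona, Wes} ∩ {Dan, Hal, Lee, Mae, Ned, Vic, Wes} = {Dan, Hal, Lee, Mae, Ned, Wes}
… ∩ ⟦which Dan surrounded⟧ = {Dan, Hal, Lee, Mae, Ned, Wes} ∩ {Dan, Finn, Hal, Lee, Ned, Ona, Vic, Wes} = {Dan, Hal, Lee, Ned, Wes}
… ∩ ⟦above Ned⟧ = {Dan, Hal, Lee, Ned, Wes} ∩ {Ann, Cara, Hal, Lee, Mae, Ned, Wes} = {Hal, Lee, Ned, Wes}
… ∩ ⟦warm⟧ = {Hal, Lee, Ned, Wes} ∩ {Ann, Finn, Ned, Vic, Wes} = {Ned, Wes}
So ⟦warm stone right of Ann which Dan surrounded above Ned⟧ = {Ned, Wes}.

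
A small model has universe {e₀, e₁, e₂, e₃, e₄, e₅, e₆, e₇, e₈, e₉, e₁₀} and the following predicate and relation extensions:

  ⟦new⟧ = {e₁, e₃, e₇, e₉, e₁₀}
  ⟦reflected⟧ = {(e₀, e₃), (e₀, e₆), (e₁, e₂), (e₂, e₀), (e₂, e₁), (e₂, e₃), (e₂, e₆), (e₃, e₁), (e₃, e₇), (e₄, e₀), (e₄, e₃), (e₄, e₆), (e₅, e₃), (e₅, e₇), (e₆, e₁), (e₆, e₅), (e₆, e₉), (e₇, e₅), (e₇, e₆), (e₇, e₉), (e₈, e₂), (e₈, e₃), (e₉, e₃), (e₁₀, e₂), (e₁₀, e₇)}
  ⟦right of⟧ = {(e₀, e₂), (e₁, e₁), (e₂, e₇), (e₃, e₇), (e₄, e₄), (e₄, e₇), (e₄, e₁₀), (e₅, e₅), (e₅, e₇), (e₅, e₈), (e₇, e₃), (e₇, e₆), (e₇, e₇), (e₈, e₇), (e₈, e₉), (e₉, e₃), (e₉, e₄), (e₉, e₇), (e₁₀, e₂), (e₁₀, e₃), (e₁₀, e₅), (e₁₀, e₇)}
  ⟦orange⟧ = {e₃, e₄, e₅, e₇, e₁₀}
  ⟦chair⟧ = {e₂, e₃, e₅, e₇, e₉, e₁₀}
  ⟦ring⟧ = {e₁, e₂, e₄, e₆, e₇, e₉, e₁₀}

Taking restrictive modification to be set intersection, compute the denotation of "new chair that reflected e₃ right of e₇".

⟦that reflected e₃⟧ = {x : ⟨x, e₃⟩ ∈ ⟦reflected⟧} = {e₀, e₂, e₄, e₅, e₈, e₉}
⟦right of e₇⟧ = {x : ⟨x, e₇⟩ ∈ ⟦right of⟧} = {e₂, e₃, e₄, e₅, e₇, e₈, e₉, e₁₀}
⟦chair⟧ = {e₂, e₃, e₅, e₇, e₉, e₁₀}
… ∩ ⟦that reflected e₃⟧ = {e₂, e₃, e₅, e₇, e₉, e₁₀} ∩ {e₀, e₂, e₄, e₅, e₈, e₉} = {e₂, e₅, e₉}
… ∩ ⟦right of e₇⟧ = {e₂, e₅, e₉} ∩ {e₂, e₃, e₄, e₅, e₇, e₈, e₉, e₁₀} = {e₂, e₅, e₉}
… ∩ ⟦new⟧ = {e₂, e₅, e₉} ∩ {e₁, e₃, e₇, e₉, e₁₀} = {e₉}
So ⟦new chair that reflected e₃ right of e₇⟧ = {e₉}.

{e₉}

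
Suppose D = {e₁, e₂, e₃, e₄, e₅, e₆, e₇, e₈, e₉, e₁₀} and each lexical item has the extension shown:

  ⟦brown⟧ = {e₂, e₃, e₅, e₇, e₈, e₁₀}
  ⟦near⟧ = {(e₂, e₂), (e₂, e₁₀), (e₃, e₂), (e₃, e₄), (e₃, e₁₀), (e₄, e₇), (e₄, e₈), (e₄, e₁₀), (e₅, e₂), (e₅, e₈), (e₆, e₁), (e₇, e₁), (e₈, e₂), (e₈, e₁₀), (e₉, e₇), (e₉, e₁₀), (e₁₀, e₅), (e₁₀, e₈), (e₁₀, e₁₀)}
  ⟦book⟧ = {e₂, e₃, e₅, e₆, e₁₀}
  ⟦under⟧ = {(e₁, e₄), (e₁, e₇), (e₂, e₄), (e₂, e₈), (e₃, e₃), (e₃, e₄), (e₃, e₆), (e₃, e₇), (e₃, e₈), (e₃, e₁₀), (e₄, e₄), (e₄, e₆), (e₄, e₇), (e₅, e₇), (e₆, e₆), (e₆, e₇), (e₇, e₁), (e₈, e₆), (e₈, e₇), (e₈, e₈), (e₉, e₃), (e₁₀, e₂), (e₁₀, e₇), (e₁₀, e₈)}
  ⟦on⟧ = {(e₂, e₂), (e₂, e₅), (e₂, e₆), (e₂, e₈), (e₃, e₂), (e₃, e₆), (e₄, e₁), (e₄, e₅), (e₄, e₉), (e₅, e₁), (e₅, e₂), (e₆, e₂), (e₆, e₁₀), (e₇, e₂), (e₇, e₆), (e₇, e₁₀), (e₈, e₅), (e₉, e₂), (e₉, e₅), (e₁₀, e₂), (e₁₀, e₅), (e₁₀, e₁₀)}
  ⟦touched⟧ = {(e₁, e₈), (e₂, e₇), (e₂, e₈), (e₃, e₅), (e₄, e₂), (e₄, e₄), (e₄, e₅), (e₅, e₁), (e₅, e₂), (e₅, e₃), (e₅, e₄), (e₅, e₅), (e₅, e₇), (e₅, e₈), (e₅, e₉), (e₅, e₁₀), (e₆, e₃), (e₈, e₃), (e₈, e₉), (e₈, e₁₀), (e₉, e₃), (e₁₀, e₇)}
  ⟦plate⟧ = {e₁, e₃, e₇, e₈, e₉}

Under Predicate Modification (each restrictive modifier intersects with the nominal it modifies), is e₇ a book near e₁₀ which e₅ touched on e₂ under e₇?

⟦near e₁₀⟧ = {x : ⟨x, e₁₀⟩ ∈ ⟦near⟧} = {e₂, e₃, e₄, e₈, e₉, e₁₀}
⟦which e₅ touched⟧ = {x : ⟨e₅, x⟩ ∈ ⟦touched⟧} = {e₁, e₂, e₃, e₄, e₅, e₇, e₈, e₉, e₁₀}
⟦on e₂⟧ = {x : ⟨x, e₂⟩ ∈ ⟦on⟧} = {e₂, e₃, e₅, e₆, e₇, e₉, e₁₀}
⟦under e₇⟧ = {x : ⟨x, e₇⟩ ∈ ⟦under⟧} = {e₁, e₃, e₄, e₅, e₆, e₈, e₁₀}
⟦book⟧ = {e₂, e₃, e₅, e₆, e₁₀}
… ∩ ⟦near e₁₀⟧ = {e₂, e₃, e₅, e₆, e₁₀} ∩ {e₂, e₃, e₄, e₈, e₉, e₁₀} = {e₂, e₃, e₁₀}
… ∩ ⟦which e₅ touched⟧ = {e₂, e₃, e₁₀} ∩ {e₁, e₂, e₃, e₄, e₅, e₇, e₈, e₉, e₁₀} = {e₂, e₃, e₁₀}
… ∩ ⟦on e₂⟧ = {e₂, e₃, e₁₀} ∩ {e₂, e₃, e₅, e₆, e₇, e₉, e₁₀} = {e₂, e₃, e₁₀}
… ∩ ⟦under e₇⟧ = {e₂, e₃, e₁₀} ∩ {e₁, e₃, e₄, e₅, e₆, e₈, e₁₀} = {e₃, e₁₀}
⟦book near e₁₀ which e₅ touched on e₂ under e₇⟧ = {e₃, e₁₀}; e₇ ∉ this set.

no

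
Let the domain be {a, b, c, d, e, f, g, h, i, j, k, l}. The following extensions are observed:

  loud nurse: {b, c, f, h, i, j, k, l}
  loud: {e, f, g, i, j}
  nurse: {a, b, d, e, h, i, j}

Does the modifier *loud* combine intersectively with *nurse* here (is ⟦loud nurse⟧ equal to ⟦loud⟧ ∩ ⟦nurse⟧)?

⟦loud⟧ ∩ ⟦nurse⟧ = {e, f, g, i, j} ∩ {a, b, d, e, h, i, j} = {e, i, j}
Observed ⟦loud nurse⟧ = {b, c, f, h, i, j, k, l}.
These differ, so the modifier is not intersective in this model.

no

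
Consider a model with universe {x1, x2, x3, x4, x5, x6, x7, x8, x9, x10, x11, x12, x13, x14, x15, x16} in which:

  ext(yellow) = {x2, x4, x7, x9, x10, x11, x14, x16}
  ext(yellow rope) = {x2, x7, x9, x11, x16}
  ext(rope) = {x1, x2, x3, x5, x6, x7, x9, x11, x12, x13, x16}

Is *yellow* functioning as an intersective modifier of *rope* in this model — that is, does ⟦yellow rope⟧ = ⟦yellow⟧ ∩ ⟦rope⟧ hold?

yes

⟦yellow⟧ ∩ ⟦rope⟧ = {x2, x4, x7, x9, x10, x11, x14, x16} ∩ {x1, x2, x3, x5, x6, x7, x9, x11, x12, x13, x16} = {x2, x7, x9, x11, x16}
Observed ⟦yellow rope⟧ = {x2, x7, x9, x11, x16}.
These coincide, so the modifier is intersective here.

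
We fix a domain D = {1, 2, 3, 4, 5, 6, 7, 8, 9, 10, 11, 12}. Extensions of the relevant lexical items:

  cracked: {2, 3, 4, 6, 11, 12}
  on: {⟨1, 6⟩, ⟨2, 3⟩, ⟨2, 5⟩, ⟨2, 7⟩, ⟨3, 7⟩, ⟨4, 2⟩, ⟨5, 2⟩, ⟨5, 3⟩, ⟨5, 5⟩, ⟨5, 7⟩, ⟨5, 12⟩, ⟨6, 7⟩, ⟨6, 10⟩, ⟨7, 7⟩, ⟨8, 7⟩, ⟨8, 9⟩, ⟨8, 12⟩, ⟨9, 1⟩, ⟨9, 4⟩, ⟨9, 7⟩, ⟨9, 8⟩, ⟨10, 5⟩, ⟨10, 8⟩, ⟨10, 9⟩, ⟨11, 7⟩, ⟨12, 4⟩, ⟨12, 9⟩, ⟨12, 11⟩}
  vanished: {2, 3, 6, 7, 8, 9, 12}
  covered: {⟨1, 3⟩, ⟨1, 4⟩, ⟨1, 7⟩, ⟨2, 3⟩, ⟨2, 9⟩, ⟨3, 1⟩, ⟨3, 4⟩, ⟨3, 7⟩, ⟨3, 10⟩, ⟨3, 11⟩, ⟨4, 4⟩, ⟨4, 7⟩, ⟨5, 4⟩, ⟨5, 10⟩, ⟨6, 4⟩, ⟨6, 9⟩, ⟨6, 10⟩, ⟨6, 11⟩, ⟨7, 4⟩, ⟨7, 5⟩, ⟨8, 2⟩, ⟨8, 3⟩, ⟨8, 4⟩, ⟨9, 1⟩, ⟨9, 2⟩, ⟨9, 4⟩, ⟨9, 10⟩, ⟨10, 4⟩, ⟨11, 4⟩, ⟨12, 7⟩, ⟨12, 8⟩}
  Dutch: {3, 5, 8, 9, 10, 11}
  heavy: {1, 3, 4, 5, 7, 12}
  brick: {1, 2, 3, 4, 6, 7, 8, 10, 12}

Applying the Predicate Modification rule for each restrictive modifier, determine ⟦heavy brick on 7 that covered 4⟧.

{3, 7}

⟦on 7⟧ = {x : ⟨x, 7⟩ ∈ ⟦on⟧} = {2, 3, 5, 6, 7, 8, 9, 11}
⟦that covered 4⟧ = {x : ⟨x, 4⟩ ∈ ⟦covered⟧} = {1, 3, 4, 5, 6, 7, 8, 9, 10, 11}
⟦brick⟧ = {1, 2, 3, 4, 6, 7, 8, 10, 12}
… ∩ ⟦on 7⟧ = {1, 2, 3, 4, 6, 7, 8, 10, 12} ∩ {2, 3, 5, 6, 7, 8, 9, 11} = {2, 3, 6, 7, 8}
… ∩ ⟦that covered 4⟧ = {2, 3, 6, 7, 8} ∩ {1, 3, 4, 5, 6, 7, 8, 9, 10, 11} = {3, 6, 7, 8}
… ∩ ⟦heavy⟧ = {3, 6, 7, 8} ∩ {1, 3, 4, 5, 7, 12} = {3, 7}
So ⟦heavy brick on 7 that covered 4⟧ = {3, 7}.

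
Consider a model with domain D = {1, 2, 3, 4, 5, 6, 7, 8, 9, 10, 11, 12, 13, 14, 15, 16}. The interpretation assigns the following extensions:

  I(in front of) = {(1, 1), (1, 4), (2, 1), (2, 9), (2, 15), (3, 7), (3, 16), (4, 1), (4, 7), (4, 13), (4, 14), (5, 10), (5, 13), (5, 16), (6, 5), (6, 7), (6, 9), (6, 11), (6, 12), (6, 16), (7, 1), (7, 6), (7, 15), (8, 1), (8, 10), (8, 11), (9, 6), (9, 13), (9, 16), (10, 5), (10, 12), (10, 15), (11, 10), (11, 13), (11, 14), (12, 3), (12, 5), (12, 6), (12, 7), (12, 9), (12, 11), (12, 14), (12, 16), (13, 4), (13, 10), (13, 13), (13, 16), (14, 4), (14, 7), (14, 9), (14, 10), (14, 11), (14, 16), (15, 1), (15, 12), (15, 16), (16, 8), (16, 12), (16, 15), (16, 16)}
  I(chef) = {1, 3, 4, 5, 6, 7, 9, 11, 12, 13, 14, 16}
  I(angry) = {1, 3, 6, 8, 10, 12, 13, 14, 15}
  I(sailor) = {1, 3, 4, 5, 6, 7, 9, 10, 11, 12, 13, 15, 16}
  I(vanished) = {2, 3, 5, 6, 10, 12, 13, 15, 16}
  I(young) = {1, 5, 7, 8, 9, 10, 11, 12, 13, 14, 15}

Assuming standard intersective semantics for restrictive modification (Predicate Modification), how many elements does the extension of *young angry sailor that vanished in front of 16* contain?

⟦that vanished⟧ = ⟦vanished⟧ = {2, 3, 5, 6, 10, 12, 13, 15, 16}
⟦in front of 16⟧ = {x : ⟨x, 16⟩ ∈ ⟦in front of⟧} = {3, 5, 6, 9, 12, 13, 14, 15, 16}
⟦sailor⟧ = {1, 3, 4, 5, 6, 7, 9, 10, 11, 12, 13, 15, 16}
… ∩ ⟦that vanished⟧ = {1, 3, 4, 5, 6, 7, 9, 10, 11, 12, 13, 15, 16} ∩ {2, 3, 5, 6, 10, 12, 13, 15, 16} = {3, 5, 6, 10, 12, 13, 15, 16}
… ∩ ⟦in front of 16⟧ = {3, 5, 6, 10, 12, 13, 15, 16} ∩ {3, 5, 6, 9, 12, 13, 14, 15, 16} = {3, 5, 6, 12, 13, 15, 16}
… ∩ ⟦young⟧ = {3, 5, 6, 12, 13, 15, 16} ∩ {1, 5, 7, 8, 9, 10, 11, 12, 13, 14, 15} = {5, 12, 13, 15}
… ∩ ⟦angry⟧ = {5, 12, 13, 15} ∩ {1, 3, 6, 8, 10, 12, 13, 14, 15} = {12, 13, 15}
⟦young angry sailor that vanished in front of 16⟧ = {12, 13, 15}, so the cardinality is 3.

3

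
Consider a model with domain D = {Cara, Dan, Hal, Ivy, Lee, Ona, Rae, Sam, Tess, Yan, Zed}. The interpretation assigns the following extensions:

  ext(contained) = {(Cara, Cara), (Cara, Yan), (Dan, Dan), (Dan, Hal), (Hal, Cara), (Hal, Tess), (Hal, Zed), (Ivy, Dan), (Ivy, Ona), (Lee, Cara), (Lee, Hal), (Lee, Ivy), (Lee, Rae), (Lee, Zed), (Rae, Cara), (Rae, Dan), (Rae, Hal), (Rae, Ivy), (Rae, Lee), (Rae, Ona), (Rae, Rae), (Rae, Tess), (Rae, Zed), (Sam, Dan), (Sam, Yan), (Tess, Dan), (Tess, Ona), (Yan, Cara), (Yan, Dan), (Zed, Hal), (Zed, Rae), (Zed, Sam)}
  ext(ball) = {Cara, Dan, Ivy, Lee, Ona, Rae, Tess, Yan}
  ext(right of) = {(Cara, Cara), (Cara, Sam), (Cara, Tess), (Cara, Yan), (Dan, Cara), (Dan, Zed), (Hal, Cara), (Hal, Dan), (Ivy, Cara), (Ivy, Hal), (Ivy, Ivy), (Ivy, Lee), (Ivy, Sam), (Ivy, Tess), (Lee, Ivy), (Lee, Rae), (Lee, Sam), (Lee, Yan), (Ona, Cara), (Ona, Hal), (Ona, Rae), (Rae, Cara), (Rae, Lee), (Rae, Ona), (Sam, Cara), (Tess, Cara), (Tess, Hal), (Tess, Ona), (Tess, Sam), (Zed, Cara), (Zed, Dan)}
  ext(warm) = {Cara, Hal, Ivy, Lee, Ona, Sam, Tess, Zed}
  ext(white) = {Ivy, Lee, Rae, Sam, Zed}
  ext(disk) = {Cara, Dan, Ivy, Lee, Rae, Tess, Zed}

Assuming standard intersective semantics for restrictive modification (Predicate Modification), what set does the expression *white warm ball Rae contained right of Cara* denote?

{Ivy}

⟦Rae contained⟧ = {x : ⟨Rae, x⟩ ∈ ⟦contained⟧} = {Cara, Dan, Hal, Ivy, Lee, Ona, Rae, Tess, Zed}
⟦right of Cara⟧ = {x : ⟨x, Cara⟩ ∈ ⟦right of⟧} = {Cara, Dan, Hal, Ivy, Ona, Rae, Sam, Tess, Zed}
⟦ball⟧ = {Cara, Dan, Ivy, Lee, Ona, Rae, Tess, Yan}
… ∩ ⟦Rae contained⟧ = {Cara, Dan, Ivy, Lee, Ona, Rae, Tess, Yan} ∩ {Cara, Dan, Hal, Ivy, Lee, Ona, Rae, Tess, Zed} = {Cara, Dan, Ivy, Lee, Ona, Rae, Tess}
… ∩ ⟦right of Cara⟧ = {Cara, Dan, Ivy, Lee, Ona, Rae, Tess} ∩ {Cara, Dan, Hal, Ivy, Ona, Rae, Sam, Tess, Zed} = {Cara, Dan, Ivy, Ona, Rae, Tess}
… ∩ ⟦white⟧ = {Cara, Dan, Ivy, Ona, Rae, Tess} ∩ {Ivy, Lee, Rae, Sam, Zed} = {Ivy, Rae}
… ∩ ⟦warm⟧ = {Ivy, Rae} ∩ {Cara, Hal, Ivy, Lee, Ona, Sam, Tess, Zed} = {Ivy}
So ⟦white warm ball Rae contained right of Cara⟧ = {Ivy}.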